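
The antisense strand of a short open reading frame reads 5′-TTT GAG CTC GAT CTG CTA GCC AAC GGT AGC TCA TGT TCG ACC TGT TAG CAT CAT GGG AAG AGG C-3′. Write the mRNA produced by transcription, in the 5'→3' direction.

5'-GCCUCUUCCCAUGAUGCUAACAGGUCGAACAUGAGCUACCGUUGGCUAGCAGAUCGAGCUCAAA-3'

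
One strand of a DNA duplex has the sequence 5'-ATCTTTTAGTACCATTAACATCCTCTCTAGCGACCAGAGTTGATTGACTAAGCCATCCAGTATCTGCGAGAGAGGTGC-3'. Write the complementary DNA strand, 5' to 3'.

5′-GCACCTCTCTCGCAGATACTGGATGGCTTAGTCAATCAACTCTGGTCGCTAGAGAGGATGTTAATGGTACTAAAAGAT-3′

The complement of ATCTTTTAGTACCATTAACATCCTCTCTAGCGACCAGAGTTGATTGACTAAGCCATCCAGTATCTGCGAGAGAGGTGC is TAGAAAATCATGGTAATTGTAGGAGAGATCGCTGGTCTCAACTAACTGATTCGGTAGGTCATAGACGCTCTCTCCACG (A↔T, G↔C). DNA strands are antiparallel, so the complementary strand runs 3'→5'; reversing gives the 5'→3' form.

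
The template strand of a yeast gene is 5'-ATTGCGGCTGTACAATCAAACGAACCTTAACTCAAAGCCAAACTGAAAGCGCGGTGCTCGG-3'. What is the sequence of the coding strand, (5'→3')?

The coding strand is complementary and antiparallel to the template: take the complement (A↔T, G↔C) and reverse.

5'-CCGAGCACCGCGCTTTCAGTTTGGCTTTGAGTTAAGGTTCGTTTGATTGTACAGCCGCAAT-3'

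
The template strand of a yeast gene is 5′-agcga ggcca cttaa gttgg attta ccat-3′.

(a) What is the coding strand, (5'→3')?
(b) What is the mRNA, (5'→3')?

(a) The coding strand is the reverse complement of the template: complement TCGCTCCGGTGAATTCAACCTAAATGGTA, then reverse.
(b) mRNA has the coding-strand sequence with T→U.

(a) 5'-ATGGTAAATCCAACTTAAGTGGCCTCGCT-3'
(b) 5'-AUGGUAAAUCCAACUUAAGUGGCCUCGCU-3'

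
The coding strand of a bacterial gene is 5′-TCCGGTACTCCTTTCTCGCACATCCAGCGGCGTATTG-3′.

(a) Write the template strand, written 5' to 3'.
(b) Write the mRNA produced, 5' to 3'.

(a) 5'-CAATACGCCGCTGGATGTGCGAGAAAGGAGTACCGGA-3'
(b) 5'-UCCGGUACUCCUUUCUCGCACAUCCAGCGGCGUAUUG-3'

(a) The template strand is the reverse complement of the coding strand: complement AGGCCATGAGGAAAGAGCGTGTAGGTCGCCGCATAAC, then reverse.
(b) mRNA matches the coding strand with T→U.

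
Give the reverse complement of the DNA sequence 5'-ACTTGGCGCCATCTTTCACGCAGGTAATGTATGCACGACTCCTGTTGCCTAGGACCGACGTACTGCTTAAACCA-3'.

Complement each base (A↔T, G↔C): TGAACCGCGGTAGAAAGTGCGTCCATTACATACGTGCTGAGGACAACGGATCCTGGCTGCATGACGAATTTGGT. Then reverse.

5'-TGGTTTAAGCAGTACGTCGGTCCTAGGCAACAGGAGTCGTGCATACATTACCTGCGTGAAAGATGGCGCCAAGT-3'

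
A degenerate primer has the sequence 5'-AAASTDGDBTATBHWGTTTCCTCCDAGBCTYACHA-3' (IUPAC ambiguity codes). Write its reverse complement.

Standard pairs A↔T, G↔C; ambiguity codes pair Y↔R, W↔W, S↔S, B↔V, D↔H. Complement (TTTSAHCHVATAVDWCAAAGGAGGHTCVGARTGDT), then reverse for 5'→3'.

5'-TDGTRAGVCTHGGAGGAAACWDVATAVHCHASTTT-3'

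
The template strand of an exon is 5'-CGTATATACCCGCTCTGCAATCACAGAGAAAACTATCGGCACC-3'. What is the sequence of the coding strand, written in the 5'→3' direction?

The coding strand is complementary and antiparallel to the template: take the complement (A↔T, G↔C) and reverse.

5′-GGTGCCGATAGTTTTCTCTGTGATTGCAGAGCGGGTATATACG-3′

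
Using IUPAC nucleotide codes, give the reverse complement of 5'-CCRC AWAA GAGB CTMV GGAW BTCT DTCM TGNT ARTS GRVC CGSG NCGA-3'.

Standard pairs A↔T, G↔C; ambiguity codes pair R↔Y, M↔K, W↔W, S↔S, B↔V, D↔H, N↔N. Complement (GGYGTWTTCTCVGAKBCCTWVAGAHAGKACNATYASCYBGGCSCNGCT), then reverse for 5'→3'.

5'-TCGNCSCGGBYCSAYTANCAKGAHAGAVWTCCBKAGVCTCTTWTGYGG-3'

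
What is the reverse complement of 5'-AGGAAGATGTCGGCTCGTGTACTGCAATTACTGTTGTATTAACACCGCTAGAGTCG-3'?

5′-CGACTCTAGCGGTGTTAATACAACAGTAATTGCAGTACACGAGCCGACATCTTCCT-3′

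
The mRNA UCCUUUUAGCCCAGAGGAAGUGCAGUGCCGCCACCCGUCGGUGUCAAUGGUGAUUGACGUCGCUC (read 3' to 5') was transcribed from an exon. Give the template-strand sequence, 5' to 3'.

5'-AGGAAAATCGGGTCTCCTTCACGTCACGGCGGTGGGCAGCCACAGTTACCACTAACTGCAGCGAG-3'

Written 5'→3' the mRNA is CUCGCUGCAGUUAGUGGUAACUGUGGCUGCCCACCGCCGUGACGUGAAGGAGACCCGAUUUUCCU, so the coding DNA strand is CTCGCTGCAGTTAGTGGTAACTGTGGCTGCCCACCGCCGTGACGTGAAGGAGACCCGATTTTCCT. The template is its reverse complement.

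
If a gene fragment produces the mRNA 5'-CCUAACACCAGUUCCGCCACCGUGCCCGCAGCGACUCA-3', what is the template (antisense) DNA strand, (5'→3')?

5'-TGAGTCGCTGCGGGCACGGTGGCGGAACTGGTGTTAGG-3'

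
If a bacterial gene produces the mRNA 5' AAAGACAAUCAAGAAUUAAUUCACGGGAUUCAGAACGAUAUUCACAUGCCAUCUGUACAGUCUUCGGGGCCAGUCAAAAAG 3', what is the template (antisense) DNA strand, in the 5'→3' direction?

Replace U with T to get the coding DNA strand: AAAGACAATCAAGAATTAATTCACGGGATTCAGAACGATATTCACATGCCATCTGTACAGTCTTCGGGGCCAGTCAAAAAG. The template strand is its reverse complement (complement TTTCTGTTAGTTCTTAATTAAGTGCCCTAAGTCTTGCTATAAGTGTACGGTAGACATGTCAGAAGCCCCGGTCAGTTTTTC, then reverse).

5'-CTTTTTGACTGGCCCCGAAGACTGTACAGATGGCATGTGAATATCGTTCTGAATCCCGTGAATTAATTCTTGATTGTCTTT-3'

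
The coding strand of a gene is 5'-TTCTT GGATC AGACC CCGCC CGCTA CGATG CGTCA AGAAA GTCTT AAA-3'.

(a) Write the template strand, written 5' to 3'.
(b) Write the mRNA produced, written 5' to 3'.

(a) 5'-TTTAAGACTTTCTTGACGCATCGTAGCGGGCGGGGTCTGATCCAAGAA-3'
(b) 5'-UUCUUGGAUCAGACCCCGCCCGCUACGAUGCGUCAAGAAAGUCUUAAA-3'

(a) The template strand is the reverse complement of the coding strand: complement AAGAACCTAGTCTGGGGCGGGCGATGCTACGCAGTTCTTTCAGAATTT, then reverse.
(b) mRNA matches the coding strand with T→U.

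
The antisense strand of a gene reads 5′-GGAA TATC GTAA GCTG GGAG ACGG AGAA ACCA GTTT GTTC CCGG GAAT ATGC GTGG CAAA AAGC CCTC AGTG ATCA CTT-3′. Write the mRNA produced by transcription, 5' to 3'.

The mRNA has the sequence of the coding strand (reverse complement of the template) with T→U. Reverse complement of GGAATATCGTAAGCTGGGAGACGGAGAAACCAGTTTGTTCCCGGGAATATGCGTGGCAAAAAGCCCTCAGTGATCACTT is AAGTGATCACTGAGGGCTTTTTGCCACGCATATTCCCGGGAACAAACTGGTTTCTCCGTCTCCCAGCTTACGATATTCC; then T→U.

5'-AAGUGAUCACUGAGGGCUUUUUGCCACGCAUAUUCCCGGGAACAAACUGGUUUCUCCGUCUCCCAGCUUACGAUAUUCC-3'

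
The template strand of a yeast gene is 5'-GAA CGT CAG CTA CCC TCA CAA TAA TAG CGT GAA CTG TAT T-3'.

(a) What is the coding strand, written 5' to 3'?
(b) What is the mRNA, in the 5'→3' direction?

(a) The coding strand is the reverse complement of the template: complement CTTGCAGTCGATGGGAGTGTTATTATCGCACTTGACATAA, then reverse.
(b) mRNA has the coding-strand sequence with T→U.

(a) 5′-AATACAGTTCACGCTATTATTGTGAGGGTAGCTGACGTTC-3′
(b) 5'-AAUACAGUUCACGCUAUUAUUGUGAGGGUAGCUGACGUUC-3'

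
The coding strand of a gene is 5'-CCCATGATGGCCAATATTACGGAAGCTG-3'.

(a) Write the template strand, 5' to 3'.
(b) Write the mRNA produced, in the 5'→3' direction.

(a) 5′-CAGCTTCCGTAATATTGGCCATCATGGG-3′
(b) 5′-CCCAUGAUGGCCAAUAUUACGGAAGCUG-3′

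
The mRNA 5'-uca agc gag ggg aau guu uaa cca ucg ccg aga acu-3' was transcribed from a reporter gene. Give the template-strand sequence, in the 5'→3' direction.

5'-AGTTCTCGGCGATGGTTAAACATTCCCCTCGCTTGA-3'

Replace U with T to get the coding DNA strand: TCAAGCGAGGGGAATGTTTAACCATCGCCGAGAACT. The template strand is its reverse complement (complement AGTTCGCTCCCCTTACAAATTGGTAGCGGCTCTTGA, then reverse).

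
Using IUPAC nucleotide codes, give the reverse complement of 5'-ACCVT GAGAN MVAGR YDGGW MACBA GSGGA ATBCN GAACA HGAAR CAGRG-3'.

Standard pairs A↔T, G↔C; ambiguity codes pair R↔Y, M↔K, W↔W, S↔S, B↔V, D↔H, N↔N. Complement (TGGBACTCTNKBTCYRHCCWKTGVTCSCCTTAVGNCTTGTDCTTYGTCYC), then reverse for 5'→3'.

5′-CYCTGYTTCDTGTTCNGVATTCCSCTVGTKWCCHRYCTBKNTCTCABGGT-3′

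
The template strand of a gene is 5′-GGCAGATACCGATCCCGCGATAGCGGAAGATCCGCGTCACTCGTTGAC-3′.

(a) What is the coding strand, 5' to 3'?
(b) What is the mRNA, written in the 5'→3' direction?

(a) The coding strand is the reverse complement of the template: complement CCGTCTATGGCTAGGGCGCTATCGCCTTCTAGGCGCAGTGAGCAACTG, then reverse.
(b) mRNA has the coding-strand sequence with T→U.

(a) 5′-GTCAACGAGTGACGCGGATCTTCCGCTATCGCGGGATCGGTATCTGCC-3′
(b) 5'-GUCAACGAGUGACGCGGAUCUUCCGCUAUCGCGGGAUCGGUAUCUGCC-3'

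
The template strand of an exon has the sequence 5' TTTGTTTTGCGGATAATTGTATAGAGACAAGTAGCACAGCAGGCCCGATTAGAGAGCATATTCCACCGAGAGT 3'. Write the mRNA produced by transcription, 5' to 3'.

5'-ACUCUCGGUGGAAUAUGCUCUCUAAUCGGGCCUGCUGUGCUACUUGUCUCUAUACAAUUAUCCGCAAAACAAA-3'

RNA polymerase reads the template 3'→5' and synthesizes mRNA 5'→3' by base-pairing (A→U, T→A, G↔C). The complement of the template is AAACAAAACGCCTATTAACATATCTCTGTTCATCGTGTCGTCCGGGCTAATCTCTCGTATAAGGTGGCTCTCA; antiparallel, so 5'→3' the coding strand is ACTCTCGGTGGAATATGCTCTCTAATCGGGCCTGCTGTGCTACTTGTCTCTATACAATTATCCGCAAAACAAA. Replace T with U for the mRNA.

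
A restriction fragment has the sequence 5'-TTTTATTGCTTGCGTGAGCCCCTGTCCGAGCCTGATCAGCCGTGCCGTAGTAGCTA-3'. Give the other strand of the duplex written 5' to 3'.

The complement of TTTTATTGCTTGCGTGAGCCCCTGTCCGAGCCTGATCAGCCGTGCCGTAGTAGCTA is AAAATAACGAACGCACTCGGGGACAGGCTCGGACTAGTCGGCACGGCATCATCGAT (A↔T, G↔C). DNA strands are antiparallel, so the complementary strand runs 3'→5'; reversing gives the 5'→3' form.

5′-TAGCTACTACGGCACGGCTGATCAGGCTCGGACAGGGGCTCACGCAAGCAATAAAA-3′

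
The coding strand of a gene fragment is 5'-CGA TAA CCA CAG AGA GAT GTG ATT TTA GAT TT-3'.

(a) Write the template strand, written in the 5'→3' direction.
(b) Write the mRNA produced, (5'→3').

(a) The template strand is the reverse complement of the coding strand: complement GCTATTGGTGTCTCTCTACACTAAAATCTAAA, then reverse.
(b) mRNA matches the coding strand with T→U.

(a) 5'-AAATCTAAAATCACATCTCTCTGTGGTTATCG-3'
(b) 5'-CGAUAACCACAGAGAGAUGUGAUUUUAGAUUU-3'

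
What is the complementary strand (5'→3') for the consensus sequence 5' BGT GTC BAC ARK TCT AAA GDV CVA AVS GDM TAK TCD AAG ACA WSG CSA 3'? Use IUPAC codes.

Standard pairs A↔T, G↔C; ambiguity codes pair R↔Y, M↔K, W↔W, S↔S, B↔V, D↔H. Complement (VCACAGVTGTYMAGATTTCHBGBTTBSCHKATMAGHTTCTGTWSCGST), then reverse for 5'→3'.

5'-TSGCSWTGTCTTHGAMTAKHCSBTTBGBHCTTTAGAMYTGTVGACACV-3'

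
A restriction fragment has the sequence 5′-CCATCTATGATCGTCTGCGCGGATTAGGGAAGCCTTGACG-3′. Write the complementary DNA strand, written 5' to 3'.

5'-CGTCAAGGCTTCCCTAATCCGCGCAGACGATCATAGATGG-3'

The complement of CCATCTATGATCGTCTGCGCGGATTAGGGAAGCCTTGACG is GGTAGATACTAGCAGACGCGCCTAATCCCTTCGGAACTGC (A↔T, G↔C). DNA strands are antiparallel, so the complementary strand runs 3'→5'; reversing gives the 5'→3' form.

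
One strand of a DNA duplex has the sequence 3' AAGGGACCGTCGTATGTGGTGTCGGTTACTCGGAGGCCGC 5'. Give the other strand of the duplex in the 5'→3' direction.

5′-TTCCCTGGCAGCATACACCACAGCCAATGAGCCTCCGGCG-3′

The strand is given 3'→5', so its complement runs 5'→3' in the same left-to-right order: pair each base A↔T, G↔C.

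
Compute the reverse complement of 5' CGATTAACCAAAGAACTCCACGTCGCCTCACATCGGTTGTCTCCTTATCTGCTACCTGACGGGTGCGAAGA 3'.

5'-TCTTCGCACCCGTCAGGTAGCAGATAAGGAGACAACCGATGTGAGGCGACGTGGAGTTCTTTGGTTAATCG-3'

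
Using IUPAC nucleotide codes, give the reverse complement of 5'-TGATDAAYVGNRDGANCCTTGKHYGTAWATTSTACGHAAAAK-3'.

Standard pairs A↔T, G↔C; ambiguity codes pair R↔Y, K↔M, W↔W, S↔S, D↔H, V↔B, N↔N. Complement (ACTAHTTRBCNYHCTNGGAACMDRCATWTAASATGCDTTTTM), then reverse for 5'→3'.

5'-MTTTTDCGTASAATWTACRDMCAAGGNTCHYNCBRTTHATCA-3'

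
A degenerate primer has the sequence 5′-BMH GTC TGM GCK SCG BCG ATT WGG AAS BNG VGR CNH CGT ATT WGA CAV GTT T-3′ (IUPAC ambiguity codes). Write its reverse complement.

5'-AAACBTGTCWAATACGDNGYCBCNVSTTCCWAATCGVCGSMGCKCAGACDKV-3'

Standard pairs A↔T, G↔C; ambiguity codes pair R↔Y, M↔K, W↔W, S↔S, B↔V, H↔D, N↔N. Complement (VKDCAGACKCGMSGCVGCTAAWCCTTSVNCBCYGNDGCATAAWCTGTBCAAA), then reverse for 5'→3'.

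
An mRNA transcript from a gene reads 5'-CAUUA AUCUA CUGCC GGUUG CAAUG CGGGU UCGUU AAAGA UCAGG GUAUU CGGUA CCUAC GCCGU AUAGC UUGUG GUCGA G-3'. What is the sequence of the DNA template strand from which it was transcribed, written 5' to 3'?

Replace U with T to get the coding DNA strand: CATTAATCTACTGCCGGTTGCAATGCGGGTTCGTTAAAGATCAGGGTATTCGGTACCTACGCCGTATAGCTTGTGGTCGAG. The template strand is its reverse complement (complement GTAATTAGATGACGGCCAACGTTACGCCCAAGCAATTTCTAGTCCCATAAGCCATGGATGCGGCATATCGAACACCAGCTC, then reverse).

5'-CTCGACCACAAGCTATACGGCGTAGGTACCGAATACCCTGATCTTTAACGAACCCGCATTGCAACCGGCAGTAGATTAATG-3'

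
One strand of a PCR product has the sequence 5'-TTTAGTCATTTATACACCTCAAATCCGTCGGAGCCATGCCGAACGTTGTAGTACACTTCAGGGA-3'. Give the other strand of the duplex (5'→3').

5'-TCCCTGAAGTGTACTACAACGTTCGGCATGGCTCCGACGGATTTGAGGTGTATAAATGACTAAA-3'

Pairing A↔T and G↔C gives AAATCAGTAAATATGTGGAGTTTAGGCAGCCTCGGTACGGCTTGCAACATCATGTGAAGTCCCT, running 3'→5'. Reverse for the 5'→3' convention.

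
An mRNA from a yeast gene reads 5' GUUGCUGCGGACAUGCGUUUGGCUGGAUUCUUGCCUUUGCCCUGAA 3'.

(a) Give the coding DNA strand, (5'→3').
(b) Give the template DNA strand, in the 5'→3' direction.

(a) The coding strand matches the mRNA with U→T.
(b) The template strand is the reverse complement of the coding strand.

(a) 5'-GTTGCTGCGGACATGCGTTTGGCTGGATTCTTGCCTTTGCCCTGAA-3'
(b) 5'-TTCAGGGCAAAGGCAAGAATCCAGCCAAACGCATGTCCGCAGCAAC-3'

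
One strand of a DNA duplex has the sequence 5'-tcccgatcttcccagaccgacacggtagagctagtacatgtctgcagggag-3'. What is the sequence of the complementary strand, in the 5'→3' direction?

5'-CTCCCTGCAGACATGTACTAGCTCTACCGTGTCGGTCTGGGAAGATCGGGA-3'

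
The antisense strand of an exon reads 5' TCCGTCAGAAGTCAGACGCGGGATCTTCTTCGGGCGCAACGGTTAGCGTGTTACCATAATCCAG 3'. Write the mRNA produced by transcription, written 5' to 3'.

RNA polymerase reads the template 3'→5' and synthesizes mRNA 5'→3' by base-pairing (A→U, T→A, G↔C). The complement of the template is AGGCAGTCTTCAGTCTGCGCCCTAGAAGAAGCCCGCGTTGCCAATCGCACAATGGTATTAGGTC; antiparallel, so 5'→3' the coding strand is CTGGATTATGGTAACACGCTAACCGTTGCGCCCGAAGAAGATCCCGCGTCTGACTTCTGACGGA. Replace T with U for the mRNA.

5'-CUGGAUUAUGGUAACACGCUAACCGUUGCGCCCGAAGAAGAUCCCGCGUCUGACUUCUGACGGA-3'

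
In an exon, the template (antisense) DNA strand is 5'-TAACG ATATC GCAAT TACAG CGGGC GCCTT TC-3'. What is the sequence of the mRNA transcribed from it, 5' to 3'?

The mRNA has the sequence of the coding strand (reverse complement of the template) with T→U. Reverse complement of TAACGATATCGCAATTACAGCGGGCGCCTTTC is GAAAGGCGCCCGCTGTAATTGCGATATCGTTA; then T→U.

5′-GAAAGGCGCCCGCUGUAAUUGCGAUAUCGUUA-3′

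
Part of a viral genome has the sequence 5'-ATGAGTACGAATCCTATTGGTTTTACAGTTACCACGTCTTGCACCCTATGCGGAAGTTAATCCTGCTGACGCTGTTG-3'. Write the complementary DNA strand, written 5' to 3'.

Pairing A↔T and G↔C gives TACTCATGCTTAGGATAACCAAAATGTCAATGGTGCAGAACGTGGGATACGCCTTCAATTAGGACGACTGCGACAAC, running 3'→5'. Reverse for the 5'→3' convention.

5'-CAACAGCGTCAGCAGGATTAACTTCCGCATAGGGTGCAAGACGTGGTAACTGTAAAACCAATAGGATTCGTACTCAT-3'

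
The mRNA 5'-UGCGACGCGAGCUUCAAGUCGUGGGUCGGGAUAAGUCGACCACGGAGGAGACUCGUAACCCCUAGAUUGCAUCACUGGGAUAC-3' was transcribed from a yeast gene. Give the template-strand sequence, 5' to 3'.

5'-GTATCCCAGTGATGCAATCTAGGGGTTACGAGTCTCCTCCGTGGTCGACTTATCCCGACCCACGACTTGAAGCTCGCGTCGCA-3'

Replace U with T to get the coding DNA strand: TGCGACGCGAGCTTCAAGTCGTGGGTCGGGATAAGTCGACCACGGAGGAGACTCGTAACCCCTAGATTGCATCACTGGGATAC. The template strand is its reverse complement (complement ACGCTGCGCTCGAAGTTCAGCACCCAGCCCTATTCAGCTGGTGCCTCCTCTGAGCATTGGGGATCTAACGTAGTGACCCTATG, then reverse).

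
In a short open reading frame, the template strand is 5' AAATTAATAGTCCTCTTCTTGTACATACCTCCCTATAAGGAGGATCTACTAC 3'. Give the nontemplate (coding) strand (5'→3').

The coding strand is complementary and antiparallel to the template: take the complement (A↔T, G↔C) and reverse.

5'-GTAGTAGATCCTCCTTATAGGGAGGTATGTACAAGAAGAGGACTATTAATTT-3'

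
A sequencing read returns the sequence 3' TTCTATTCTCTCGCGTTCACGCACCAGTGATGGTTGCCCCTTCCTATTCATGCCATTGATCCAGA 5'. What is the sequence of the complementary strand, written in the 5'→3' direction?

The strand is given 3'→5', so its complement runs 5'→3' in the same left-to-right order: pair each base A↔T, G↔C.

5′-AAGATAAGAGAGCGCAAGTGCGTGGTCACTACCAACGGGGAAGGATAAGTACGGTAACTAGGTCT-3′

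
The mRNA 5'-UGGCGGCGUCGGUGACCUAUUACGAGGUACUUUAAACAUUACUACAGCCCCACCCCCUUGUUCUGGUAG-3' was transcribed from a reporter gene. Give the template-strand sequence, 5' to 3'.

5'-CTACCAGAACAAGGGGGTGGGGCTGTAGTAATGTTTAAAGTACCTCGTAATAGGTCACCGACGCCGCCA-3'

Replace U with T to get the coding DNA strand: TGGCGGCGTCGGTGACCTATTACGAGGTACTTTAAACATTACTACAGCCCCACCCCCTTGTTCTGGTAG. The template strand is its reverse complement (complement ACCGCCGCAGCCACTGGATAATGCTCCATGAAATTTGTAATGATGTCGGGGTGGGGGAACAAGACCATC, then reverse).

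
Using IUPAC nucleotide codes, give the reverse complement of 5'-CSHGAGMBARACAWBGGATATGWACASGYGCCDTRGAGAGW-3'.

Standard pairs A↔T, G↔C; ambiguity codes pair R↔Y, M↔K, W↔W, S↔S, B↔V, D↔H. Complement (GSDCTCKVTYTGTWVCCTATACWTGTSCRCGGHAYCTCTCW), then reverse for 5'→3'.

5'-WCTCTCYAHGGCRCSTGTWCATATCCVWTGTYTVKCTCDSG-3'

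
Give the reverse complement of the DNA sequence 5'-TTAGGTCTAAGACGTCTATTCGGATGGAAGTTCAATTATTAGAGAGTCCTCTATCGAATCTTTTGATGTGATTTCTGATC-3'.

Reading the sequence 3'→5' and pairing each base (A↔T, G↔C) gives the reverse complement directly.

5'-GATCAGAAATCACATCAAAAGATTCGATAGAGGACTCTCTAATAATTGAACTTCCATCCGAATAGACGTCTTAGACCTAA-3'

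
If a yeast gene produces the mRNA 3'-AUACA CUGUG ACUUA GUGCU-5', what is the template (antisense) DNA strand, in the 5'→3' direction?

5'-TATGTGACACTGAATCACGA-3'

Written 5'→3' the mRNA is UCGUGAUUCAGUGUCACAUA, so the coding DNA strand is TCGTGATTCAGTGTCACATA. The template is its reverse complement.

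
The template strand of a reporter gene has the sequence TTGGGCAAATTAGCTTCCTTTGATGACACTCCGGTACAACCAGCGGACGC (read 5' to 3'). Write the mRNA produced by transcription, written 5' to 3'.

5'-GCGUCCGCUGGUUGUACCGGAGUGUCAUCAAAGGAAGCUAAUUUGCCCAA-3'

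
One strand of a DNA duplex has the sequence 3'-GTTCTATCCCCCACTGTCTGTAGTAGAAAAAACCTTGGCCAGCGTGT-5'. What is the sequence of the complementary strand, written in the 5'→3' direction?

The strand is given 3'→5', so its complement runs 5'→3' in the same left-to-right order: pair each base A↔T, G↔C.

5'-CAAGATAGGGGGTGACAGACATCATCTTTTTTGGAACCGGTCGCACA-3'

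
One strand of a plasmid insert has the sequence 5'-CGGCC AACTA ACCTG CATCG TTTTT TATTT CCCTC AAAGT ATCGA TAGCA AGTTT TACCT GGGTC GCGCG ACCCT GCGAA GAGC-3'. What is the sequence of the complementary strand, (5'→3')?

5'-GCTCTTCGCAGGGTCGCGCGACCCAGGTAAAACTTGCTATCGATACTTTGAGGGAAATAAAAAACGATGCAGGTTAGTTGGCCG-3'

Pairing A↔T and G↔C gives GCCGGTTGATTGGACGTAGCAAAAAATAAAGGGAGTTTCATAGCTATCGTTCAAAATGGACCCAGCGCGCTGGGACGCTTCTCG, running 3'→5'. Reverse for the 5'→3' convention.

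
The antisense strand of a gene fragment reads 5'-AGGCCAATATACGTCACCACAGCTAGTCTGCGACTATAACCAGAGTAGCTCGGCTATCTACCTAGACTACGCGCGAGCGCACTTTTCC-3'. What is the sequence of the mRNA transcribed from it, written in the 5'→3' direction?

The mRNA has the sequence of the coding strand (reverse complement of the template) with T→U. Reverse complement of AGGCCAATATACGTCACCACAGCTAGTCTGCGACTATAACCAGAGTAGCTCGGCTATCTACCTAGACTACGCGCGAGCGCACTTTTCC is GGAAAAGTGCGCTCGCGCGTAGTCTAGGTAGATAGCCGAGCTACTCTGGTTATAGTCGCAGACTAGCTGTGGTGACGTATATTGGCCT; then T→U.

5'-GGAAAAGUGCGCUCGCGCGUAGUCUAGGUAGAUAGCCGAGCUACUCUGGUUAUAGUCGCAGACUAGCUGUGGUGACGUAUAUUGGCCU-3'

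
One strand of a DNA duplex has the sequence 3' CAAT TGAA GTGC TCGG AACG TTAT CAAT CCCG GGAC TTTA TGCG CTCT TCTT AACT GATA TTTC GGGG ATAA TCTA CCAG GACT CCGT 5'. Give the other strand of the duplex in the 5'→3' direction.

The strand is given 3'→5', so its complement runs 5'→3' in the same left-to-right order: pair each base A↔T, G↔C.

5′-GTTAACTTCACGAGCCTTGCAATAGTTAGGGCCCTGAAATACGCGAGAAGAATTGACTATAAAGCCCCTATTAGATGGTCCTGAGGCA-3′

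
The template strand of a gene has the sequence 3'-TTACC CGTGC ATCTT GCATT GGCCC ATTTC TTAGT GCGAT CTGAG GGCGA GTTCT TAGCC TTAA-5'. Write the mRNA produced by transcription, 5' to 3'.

Reading the template 3'→5' as shown, RNA polymerase pairs each base (A→U, T→A, G↔C) to build mRNA 5'→3' directly.

5'-AAUGGGCACGUAGAACGUAACCGGGUAAAGAAUCACGCUAGACUCCCGCUCAAGAAUCGGAAUU-3'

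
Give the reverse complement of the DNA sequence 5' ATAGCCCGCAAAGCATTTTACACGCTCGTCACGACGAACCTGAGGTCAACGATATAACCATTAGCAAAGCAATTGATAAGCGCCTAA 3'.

Reading the sequence 3'→5' and pairing each base (A↔T, G↔C) gives the reverse complement directly.

5'-TTAGGCGCTTATCAATTGCTTTGCTAATGGTTATATCGTTGACCTCAGGTTCGTCGTGACGAGCGTGTAAAATGCTTTGCGGGCTAT-3'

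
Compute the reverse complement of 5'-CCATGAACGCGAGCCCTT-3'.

Complement each base (A↔T, G↔C): GGTACTTGCGCTCGGGAA. Then reverse.

5'-AAGGGCTCGCGTTCATGG-3'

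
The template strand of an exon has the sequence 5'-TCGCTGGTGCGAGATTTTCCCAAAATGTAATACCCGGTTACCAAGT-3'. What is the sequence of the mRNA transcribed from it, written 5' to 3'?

5'-ACUUGGUAACCGGGUAUUACAUUUUGGGAAAAUCUCGCACCAGCGA-3'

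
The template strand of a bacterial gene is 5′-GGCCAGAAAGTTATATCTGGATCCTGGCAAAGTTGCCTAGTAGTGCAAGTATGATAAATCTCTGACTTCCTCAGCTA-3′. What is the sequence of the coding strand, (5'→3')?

5'-TAGCTGAGGAAGTCAGAGATTTATCATACTTGCACTACTAGGCAACTTTGCCAGGATCCAGATATAACTTTCTGGCC-3'

The coding strand is complementary and antiparallel to the template: take the complement (A↔T, G↔C) and reverse.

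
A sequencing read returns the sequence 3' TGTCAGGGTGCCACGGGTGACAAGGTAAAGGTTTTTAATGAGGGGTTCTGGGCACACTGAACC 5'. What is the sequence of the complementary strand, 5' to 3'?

The strand is given 3'→5', so its complement runs 5'→3' in the same left-to-right order: pair each base A↔T, G↔C.

5′-ACAGTCCCACGGTGCCCACTGTTCCATTTCCAAAAATTACTCCCCAAGACCCGTGTGACTTGG-3′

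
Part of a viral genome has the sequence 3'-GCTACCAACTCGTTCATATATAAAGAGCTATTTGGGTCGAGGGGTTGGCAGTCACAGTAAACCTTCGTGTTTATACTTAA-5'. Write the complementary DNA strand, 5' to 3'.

The strand is given 3'→5', so its complement runs 5'→3' in the same left-to-right order: pair each base A↔T, G↔C.

5'-CGATGGTTGAGCAAGTATATATTTCTCGATAAACCCAGCTCCCCAACCGTCAGTGTCATTTGGAAGCACAAATATGAATT-3'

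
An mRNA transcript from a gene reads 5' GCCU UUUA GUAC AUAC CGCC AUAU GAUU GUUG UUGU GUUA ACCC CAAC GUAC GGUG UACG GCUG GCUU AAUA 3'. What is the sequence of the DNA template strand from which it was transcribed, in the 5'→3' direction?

5'-TATTAAGCCAGCCGTACACCGTACGTTGGGGTTAACACAACAACAATCATATGGCGGTATGTACTAAAAGGC-3'

Replace U with T to get the coding DNA strand: GCCTTTTAGTACATACCGCCATATGATTGTTGTTGTGTTAACCCCAACGTACGGTGTACGGCTGGCTTAATA. The template strand is its reverse complement (complement CGGAAAATCATGTATGGCGGTATACTAACAACAACACAATTGGGGTTGCATGCCACATGCCGACCGAATTAT, then reverse).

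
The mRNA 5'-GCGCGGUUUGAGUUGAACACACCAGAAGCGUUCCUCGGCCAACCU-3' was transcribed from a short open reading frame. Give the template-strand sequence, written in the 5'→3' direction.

5′-AGGTTGGCCGAGGAACGCTTCTGGTGTGTTCAACTCAAACCGCGC-3′

Replace U with T to get the coding DNA strand: GCGCGGTTTGAGTTGAACACACCAGAAGCGTTCCTCGGCCAACCT. The template strand is its reverse complement (complement CGCGCCAAACTCAACTTGTGTGGTCTTCGCAAGGAGCCGGTTGGA, then reverse).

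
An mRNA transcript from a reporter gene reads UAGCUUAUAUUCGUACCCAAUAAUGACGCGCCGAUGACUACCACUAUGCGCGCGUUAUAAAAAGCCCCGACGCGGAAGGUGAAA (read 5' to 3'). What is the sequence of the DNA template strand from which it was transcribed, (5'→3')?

Replace U with T to get the coding DNA strand: TAGCTTATATTCGTACCCAATAATGACGCGCCGATGACTACCACTATGCGCGCGTTATAAAAAGCCCCGACGCGGAAGGTGAAA. The template strand is its reverse complement (complement ATCGAATATAAGCATGGGTTATTACTGCGCGGCTACTGATGGTGATACGCGCGCAATATTTTTCGGGGCTGCGCCTTCCACTTT, then reverse).

5'-TTTCACCTTCCGCGTCGGGGCTTTTTATAACGCGCGCATAGTGGTAGTCATCGGCGCGTCATTATTGGGTACGAATATAAGCTA-3'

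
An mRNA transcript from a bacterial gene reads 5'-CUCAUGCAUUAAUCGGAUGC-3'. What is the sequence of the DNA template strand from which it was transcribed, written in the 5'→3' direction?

5'-GCATCCGATTAATGCATGAG-3'

Replace U with T to get the coding DNA strand: CTCATGCATTAATCGGATGC. The template strand is its reverse complement (complement GAGTACGTAATTAGCCTACG, then reverse).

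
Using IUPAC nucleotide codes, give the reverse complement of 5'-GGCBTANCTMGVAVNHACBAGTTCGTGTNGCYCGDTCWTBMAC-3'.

Standard pairs A↔T, G↔C; ambiguity codes pair Y↔R, M↔K, W↔W, B↔V, D↔H, N↔N. Complement (CCGVATNGAKCBTBNDTGVTCAAGCACANCGRGCHAGWAVKTG), then reverse for 5'→3'.

5′-GTKVAWGAHCGRGCNACACGAACTVGTDNBTBCKAGNTAVGCC-3′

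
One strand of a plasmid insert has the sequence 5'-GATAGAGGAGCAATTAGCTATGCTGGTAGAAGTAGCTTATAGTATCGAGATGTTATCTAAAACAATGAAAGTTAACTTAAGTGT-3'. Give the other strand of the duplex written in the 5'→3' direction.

5'-ACACTTAAGTTAACTTTCATTGTTTTAGATAACATCTCGATACTATAAGCTACTTCTACCAGCATAGCTAATTGCTCCTCTATC-3'

The complement of GATAGAGGAGCAATTAGCTATGCTGGTAGAAGTAGCTTATAGTATCGAGATGTTATCTAAAACAATGAAAGTTAACTTAAGTGT is CTATCTCCTCGTTAATCGATACGACCATCTTCATCGAATATCATAGCTCTACAATAGATTTTGTTACTTTCAATTGAATTCACA (A↔T, G↔C). DNA strands are antiparallel, so the complementary strand runs 3'→5'; reversing gives the 5'→3' form.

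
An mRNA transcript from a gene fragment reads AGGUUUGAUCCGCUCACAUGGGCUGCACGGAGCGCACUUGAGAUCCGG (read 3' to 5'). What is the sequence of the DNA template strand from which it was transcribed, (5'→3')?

5'-TCCAAACTAGGCGAGTGTACCCGACGTGCCTCGCGTGAACTCTAGGCC-3'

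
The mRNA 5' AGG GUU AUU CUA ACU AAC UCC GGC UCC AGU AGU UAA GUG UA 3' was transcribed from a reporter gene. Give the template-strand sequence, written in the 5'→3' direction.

Replace U with T to get the coding DNA strand: AGGGTTATTCTAACTAACTCCGGCTCCAGTAGTTAAGTGTA. The template strand is its reverse complement (complement TCCCAATAAGATTGATTGAGGCCGAGGTCATCAATTCACAT, then reverse).

5'-TACACTTAACTACTGGAGCCGGAGTTAGTTAGAATAACCCT-3'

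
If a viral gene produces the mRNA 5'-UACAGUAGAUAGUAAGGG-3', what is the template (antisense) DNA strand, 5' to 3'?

5′-CCCTTACTATCTACTGTA-3′

Replace U with T to get the coding DNA strand: TACAGTAGATAGTAAGGG. The template strand is its reverse complement (complement ATGTCATCTATCATTCCC, then reverse).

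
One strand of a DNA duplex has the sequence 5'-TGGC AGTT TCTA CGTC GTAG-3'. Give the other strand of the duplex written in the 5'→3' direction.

5′-CTACGACGTAGAAACTGCCA-3′

The complement of TGGCAGTTTCTACGTCGTAG is ACCGTCAAAGATGCAGCATC (A↔T, G↔C). DNA strands are antiparallel, so the complementary strand runs 3'→5'; reversing gives the 5'→3' form.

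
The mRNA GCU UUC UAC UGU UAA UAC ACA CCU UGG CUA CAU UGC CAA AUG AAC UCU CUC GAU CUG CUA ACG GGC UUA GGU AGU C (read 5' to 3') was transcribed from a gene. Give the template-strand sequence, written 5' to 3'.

Replace U with T to get the coding DNA strand: GCTTTCTACTGTTAATACACACCTTGGCTACATTGCCAAATGAACTCTCTCGATCTGCTAACGGGCTTAGGTAGTC. The template strand is its reverse complement (complement CGAAAGATGACAATTATGTGTGGAACCGATGTAACGGTTTACTTGAGAGAGCTAGACGATTGCCCGAATCCATCAG, then reverse).

5′-GACTACCTAAGCCCGTTAGCAGATCGAGAGAGTTCATTTGGCAATGTAGCCAAGGTGTGTATTAACAGTAGAAAGC-3′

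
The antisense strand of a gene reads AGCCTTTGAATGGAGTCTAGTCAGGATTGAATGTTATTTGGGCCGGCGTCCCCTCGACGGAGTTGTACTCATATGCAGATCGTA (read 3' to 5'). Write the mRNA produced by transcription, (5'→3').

Reading the template 3'→5' as shown, RNA polymerase pairs each base (A→U, T→A, G↔C) to build mRNA 5'→3' directly.

5'-UCGGAAACUUACCUCAGAUCAGUCCUAACUUACAAUAAACCCGGCCGCAGGGGAGCUGCCUCAACAUGAGUAUACGUCUAGCAU-3'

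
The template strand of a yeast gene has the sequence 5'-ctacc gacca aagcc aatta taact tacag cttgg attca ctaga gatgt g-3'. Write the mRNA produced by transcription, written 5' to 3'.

5'-CACAUCUCUAGUGAAUCCAAGCUGUAAGUUAUAAUUGGCUUUGGUCGGUAG-3'

The mRNA has the sequence of the coding strand (reverse complement of the template) with T→U. Reverse complement of CTACCGACCAAAGCCAATTATAACTTACAGCTTGGATTCACTAGAGATGTG is CACATCTCTAGTGAATCCAAGCTGTAAGTTATAATTGGCTTTGGTCGGTAG; then T→U.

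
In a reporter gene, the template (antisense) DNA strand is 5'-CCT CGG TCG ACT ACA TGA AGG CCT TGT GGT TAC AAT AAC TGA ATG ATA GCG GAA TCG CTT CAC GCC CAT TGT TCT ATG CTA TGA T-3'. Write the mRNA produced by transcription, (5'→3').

RNA polymerase reads the template 3'→5' and synthesizes mRNA 5'→3' by base-pairing (A→U, T→A, G↔C). The complement of the template is GGAGCCAGCTGATGTACTTCCGGAACACCAATGTTATTGACTTACTATCGCCTTAGCGAAGTGCGGGTAACAAGATACGATACTA; antiparallel, so 5'→3' the coding strand is ATCATAGCATAGAACAATGGGCGTGAAGCGATTCCGCTATCATTCAGTTATTGTAACCACAAGGCCTTCATGTAGTCGACCGAGG. Replace T with U for the mRNA.

5'-AUCAUAGCAUAGAACAAUGGGCGUGAAGCGAUUCCGCUAUCAUUCAGUUAUUGUAACCACAAGGCCUUCAUGUAGUCGACCGAGG-3'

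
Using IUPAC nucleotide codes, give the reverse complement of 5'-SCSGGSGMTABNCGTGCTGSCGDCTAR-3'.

Standard pairs A↔T, G↔C; ambiguity codes pair R↔Y, M↔K, S↔S, B↔V, D↔H, N↔N. Complement (SGSCCSCKATVNGCACGACSGCHGATY), then reverse for 5'→3'.

5'-YTAGHCGSCAGCACGNVTAKCSCCSGS-3'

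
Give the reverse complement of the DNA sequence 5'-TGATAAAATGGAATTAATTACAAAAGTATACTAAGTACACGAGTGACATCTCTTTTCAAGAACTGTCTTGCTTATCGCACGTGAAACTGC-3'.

5'-GCAGTTTCACGTGCGATAAGCAAGACAGTTCTTGAAAAGAGATGTCACTCGTGTACTTAGTATACTTTTGTAATTAATTCCATTTTATCA-3'

Complement each base (A↔T, G↔C): ACTATTTTACCTTAATTAATGTTTTCATATGATTCATGTGCTCACTGTAGAGAAAAGTTCTTGACAGAACGAATAGCGTGCACTTTGACG. Then reverse.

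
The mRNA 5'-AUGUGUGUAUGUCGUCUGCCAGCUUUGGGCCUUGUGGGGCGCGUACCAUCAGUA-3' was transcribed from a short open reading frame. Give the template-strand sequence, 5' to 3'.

5′-TACTGATGGTACGCGCCCCACAAGGCCCAAAGCTGGCAGACGACATACACACAT-3′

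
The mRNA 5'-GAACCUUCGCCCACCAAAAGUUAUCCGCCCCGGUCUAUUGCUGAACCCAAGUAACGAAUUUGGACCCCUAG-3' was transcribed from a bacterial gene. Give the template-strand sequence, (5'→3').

Replace U with T to get the coding DNA strand: GAACCTTCGCCCACCAAAAGTTATCCGCCCCGGTCTATTGCTGAACCCAAGTAACGAATTTGGACCCCTAG. The template strand is its reverse complement (complement CTTGGAAGCGGGTGGTTTTCAATAGGCGGGGCCAGATAACGACTTGGGTTCATTGCTTAAACCTGGGGATC, then reverse).

5'-CTAGGGGTCCAAATTCGTTACTTGGGTTCAGCAATAGACCGGGGCGGATAACTTTTGGTGGGCGAAGGTTC-3'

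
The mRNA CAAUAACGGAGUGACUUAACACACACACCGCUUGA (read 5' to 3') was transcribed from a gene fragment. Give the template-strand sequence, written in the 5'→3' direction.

5'-TCAAGCGGTGTGTGTGTTAAGTCACTCCGTTATTG-3'

Replace U with T to get the coding DNA strand: CAATAACGGAGTGACTTAACACACACACCGCTTGA. The template strand is its reverse complement (complement GTTATTGCCTCACTGAATTGTGTGTGTGGCGAACT, then reverse).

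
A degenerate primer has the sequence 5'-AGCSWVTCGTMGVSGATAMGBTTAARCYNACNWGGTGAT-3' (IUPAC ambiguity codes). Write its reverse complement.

5'-ATCACCWNGTNRGYTTAAVCKTATCSBCKACGABWSGCT-3'

Standard pairs A↔T, G↔C; ambiguity codes pair R↔Y, M↔K, W↔W, S↔S, B↔V, N↔N. Complement (TCGSWBAGCAKCBSCTATKCVAATTYGRNTGNWCCACTA), then reverse for 5'→3'.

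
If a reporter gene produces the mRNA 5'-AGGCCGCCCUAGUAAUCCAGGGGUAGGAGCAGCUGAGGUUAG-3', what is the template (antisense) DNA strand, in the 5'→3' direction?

Replace U with T to get the coding DNA strand: AGGCCGCCCTAGTAATCCAGGGGTAGGAGCAGCTGAGGTTAG. The template strand is its reverse complement (complement TCCGGCGGGATCATTAGGTCCCCATCCTCGTCGACTCCAATC, then reverse).

5′-CTAACCTCAGCTGCTCCTACCCCTGGATTACTAGGGCGGCCT-3′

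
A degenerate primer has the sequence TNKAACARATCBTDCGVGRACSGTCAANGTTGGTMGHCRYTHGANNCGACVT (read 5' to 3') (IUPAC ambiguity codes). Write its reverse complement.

Standard pairs A↔T, G↔C; ambiguity codes pair R↔Y, M↔K, S↔S, B↔V, D↔H, N↔N. Complement (ANMTTGTYTAGVAHGCBCYTGSCAGTTNCAACCAKCDGYRADCTNNGCTGBA), then reverse for 5'→3'.

5'-ABGTCGNNTCDARYGDCKACCAACNTTGACSGTYCBCGHAVGATYTGTTMNA-3'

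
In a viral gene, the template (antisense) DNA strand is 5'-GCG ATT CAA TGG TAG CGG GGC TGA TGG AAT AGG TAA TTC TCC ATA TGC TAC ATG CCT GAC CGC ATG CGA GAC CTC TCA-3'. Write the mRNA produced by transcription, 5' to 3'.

5'-UGAGAGGUCUCGCAUGCGGUCAGGCAUGUAGCAUAUGGAGAAUUACCUAUUCCAUCAGCCCCGCUACCAUUGAAUCGC-3'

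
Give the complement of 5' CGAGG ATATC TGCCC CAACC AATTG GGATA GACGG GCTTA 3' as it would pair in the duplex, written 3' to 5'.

3'-GCTCCTATAGACGGGGTTGGTTAACCCTATCTGCCCGAAT-5'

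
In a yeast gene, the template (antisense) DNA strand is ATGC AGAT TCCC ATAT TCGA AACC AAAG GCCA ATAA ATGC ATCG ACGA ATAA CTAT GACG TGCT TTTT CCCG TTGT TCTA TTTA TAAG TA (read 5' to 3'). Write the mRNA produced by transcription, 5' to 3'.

5'-UACUUAUAAAUAGAACAACGGGAAAAAGCACGUCAUAGUUAUUCGUCGAUGCAUUUAUUGGCCUUUGGUUUCGAAUAUGGGAAUCUGCAU-3'

The mRNA has the sequence of the coding strand (reverse complement of the template) with T→U. Reverse complement of ATGCAGATTCCCATATTCGAAACCAAAGGCCAATAAATGCATCGACGAATAACTATGACGTGCTTTTTCCCGTTGTTCTATTTATAAGTA is TACTTATAAATAGAACAACGGGAAAAAGCACGTCATAGTTATTCGTCGATGCATTTATTGGCCTTTGGTTTCGAATATGGGAATCTGCAT; then T→U.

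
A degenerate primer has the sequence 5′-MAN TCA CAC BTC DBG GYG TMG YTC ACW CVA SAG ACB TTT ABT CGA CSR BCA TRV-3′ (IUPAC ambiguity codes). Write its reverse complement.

5'-BYATGVYSGTCGAVTAAAVGTCTSTBGWGTGARCKACRCCVHGAVGTGTGANTK-3'

Standard pairs A↔T, G↔C; ambiguity codes pair R↔Y, M↔K, W↔W, S↔S, B↔V, D↔H, N↔N. Complement (KTNAGTGTGVAGHVCCRCAKCRAGTGWGBTSTCTGVAAATVAGCTGSYVGTAYB), then reverse for 5'→3'.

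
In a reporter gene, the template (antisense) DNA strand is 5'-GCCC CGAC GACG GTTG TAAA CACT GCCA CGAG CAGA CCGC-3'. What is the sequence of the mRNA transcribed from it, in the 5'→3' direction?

The mRNA has the sequence of the coding strand (reverse complement of the template) with T→U. Reverse complement of GCCCCGACGACGGTTGTAAACACTGCCACGAGCAGACCGC is GCGGTCTGCTCGTGGCAGTGTTTACAACCGTCGTCGGGGC; then T→U.

5'-GCGGUCUGCUCGUGGCAGUGUUUACAACCGUCGUCGGGGC-3'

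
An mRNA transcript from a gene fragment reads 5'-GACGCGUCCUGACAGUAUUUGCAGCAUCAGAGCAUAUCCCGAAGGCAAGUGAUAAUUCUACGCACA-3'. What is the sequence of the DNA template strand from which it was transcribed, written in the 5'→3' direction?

5'-TGTGCGTAGAATTATCACTTGCCTTCGGGATATGCTCTGATGCTGCAAATACTGTCAGGACGCGTC-3'

Replace U with T to get the coding DNA strand: GACGCGTCCTGACAGTATTTGCAGCATCAGAGCATATCCCGAAGGCAAGTGATAATTCTACGCACA. The template strand is its reverse complement (complement CTGCGCAGGACTGTCATAAACGTCGTAGTCTCGTATAGGGCTTCCGTTCACTATTAAGATGCGTGT, then reverse).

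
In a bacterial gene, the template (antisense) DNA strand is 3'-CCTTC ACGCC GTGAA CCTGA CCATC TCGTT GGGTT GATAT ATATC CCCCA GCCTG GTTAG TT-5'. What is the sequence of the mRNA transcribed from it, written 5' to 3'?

Reading the template 3'→5' as shown, RNA polymerase pairs each base (A→U, T→A, G↔C) to build mRNA 5'→3' directly.

5′-GGAAGUGCGGCACUUGGACUGGUAGAGCAACCCAACUAUAUAUAGGGGGUCGGACCAAUCAA-3′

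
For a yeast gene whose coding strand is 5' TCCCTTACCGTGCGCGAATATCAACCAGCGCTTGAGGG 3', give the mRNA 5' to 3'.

5′-UCCCUUACCGUGCGCGAAUAUCAACCAGCGCUUGAGGG-3′

The mRNA is synthesized from the template strand, so it matches the coding strand with T replaced by U.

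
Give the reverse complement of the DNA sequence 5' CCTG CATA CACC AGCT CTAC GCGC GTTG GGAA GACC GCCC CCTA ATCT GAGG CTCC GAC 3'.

5'-GTCGGAGCCTCAGATTAGGGGGCGGTCTTCCCAACGCGCGTAGAGCTGGTGTATGCAGG-3'

Complement each base (A↔T, G↔C): GGACGTATGTGGTCGAGATGCGCGCAACCCTTCTGGCGGGGGATTAGACTCCGAGGCTG. Then reverse.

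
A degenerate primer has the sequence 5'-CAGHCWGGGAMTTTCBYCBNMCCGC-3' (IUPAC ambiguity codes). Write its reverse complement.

5'-GCGGKNVGRVGAAAKTCCCWGDCTG-3'

Standard pairs A↔T, G↔C; ambiguity codes pair Y↔R, M↔K, W↔W, B↔V, H↔D, N↔N. Complement (GTCDGWCCCTKAAAGVRGVNKGGCG), then reverse for 5'→3'.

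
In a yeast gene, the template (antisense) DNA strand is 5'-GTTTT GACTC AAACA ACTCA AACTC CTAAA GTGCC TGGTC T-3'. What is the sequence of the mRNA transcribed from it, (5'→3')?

The mRNA has the sequence of the coding strand (reverse complement of the template) with T→U. Reverse complement of GTTTTGACTCAAACAACTCAAACTCCTAAAGTGCCTGGTCT is AGACCAGGCACTTTAGGAGTTTGAGTTGTTTGAGTCAAAAC; then T→U.

5'-AGACCAGGCACUUUAGGAGUUUGAGUUGUUUGAGUCAAAAC-3'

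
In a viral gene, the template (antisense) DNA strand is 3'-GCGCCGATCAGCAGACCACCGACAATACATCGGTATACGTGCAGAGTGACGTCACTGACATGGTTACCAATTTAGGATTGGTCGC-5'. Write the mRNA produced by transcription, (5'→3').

Reading the template 3'→5' as shown, RNA polymerase pairs each base (A→U, T→A, G↔C) to build mRNA 5'→3' directly.

5'-CGCGGCUAGUCGUCUGGUGGCUGUUAUGUAGCCAUAUGCACGUCUCACUGCAGUGACUGUACCAAUGGUUAAAUCCUAACCAGCG-3'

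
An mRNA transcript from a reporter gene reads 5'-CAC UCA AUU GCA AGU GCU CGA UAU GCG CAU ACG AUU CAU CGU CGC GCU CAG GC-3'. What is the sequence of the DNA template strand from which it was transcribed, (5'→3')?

5'-GCCTGAGCGCGACGATGAATCGTATGCGCATATCGAGCACTTGCAATTGAGTG-3'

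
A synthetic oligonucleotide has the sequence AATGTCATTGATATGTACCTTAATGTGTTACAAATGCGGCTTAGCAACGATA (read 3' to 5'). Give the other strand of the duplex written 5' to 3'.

5'-TTACAGTAACTATACATGGAATTACACAATGTTTACGCCGAATCGTTGCTAT-3'

The strand is given 3'→5', so its complement runs 5'→3' in the same left-to-right order: pair each base A↔T, G↔C.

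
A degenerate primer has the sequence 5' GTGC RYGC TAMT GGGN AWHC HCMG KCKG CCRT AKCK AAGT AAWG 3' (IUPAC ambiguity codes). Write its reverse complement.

Standard pairs A↔T, G↔C; ambiguity codes pair R↔Y, M↔K, W↔W, H↔D, N↔N. Complement (CACGYRCGATKACCCNTWDGDGKCMGMCGGYATMGMTTCATTWC), then reverse for 5'→3'.

5'-CWTTACTTMGMTAYGGCMGMCKGDGDWTNCCCAKTAGCRYGCAC-3'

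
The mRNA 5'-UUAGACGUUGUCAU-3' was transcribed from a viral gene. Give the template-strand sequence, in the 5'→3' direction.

5′-ATGACAACGTCTAA-3′

Replace U with T to get the coding DNA strand: TTAGACGTTGTCAT. The template strand is its reverse complement (complement AATCTGCAACAGTA, then reverse).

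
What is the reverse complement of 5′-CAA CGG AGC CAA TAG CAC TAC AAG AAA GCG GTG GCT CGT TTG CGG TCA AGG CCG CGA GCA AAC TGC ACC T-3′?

5'-AGGTGCAGTTTGCTCGCGGCCTTGACCGCAAACGAGCCACCGCTTTCTTGTAGTGCTATTGGCTCCGTTG-3'

Complement each base (A↔T, G↔C): GTTGCCTCGGTTATCGTGATGTTCTTTCGCCACCGAGCAAACGCCAGTTCCGGCGCTCGTTTGACGTGGA. Then reverse.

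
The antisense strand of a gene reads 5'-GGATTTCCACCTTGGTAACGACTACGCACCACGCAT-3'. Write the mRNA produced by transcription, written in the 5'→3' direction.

RNA polymerase reads the template 3'→5' and synthesizes mRNA 5'→3' by base-pairing (A→U, T→A, G↔C). The complement of the template is CCTAAAGGTGGAACCATTGCTGATGCGTGGTGCGTA; antiparallel, so 5'→3' the coding strand is ATGCGTGGTGCGTAGTCGTTACCAAGGTGGAAATCC. Replace T with U for the mRNA.

5'-AUGCGUGGUGCGUAGUCGUUACCAAGGUGGAAAUCC-3'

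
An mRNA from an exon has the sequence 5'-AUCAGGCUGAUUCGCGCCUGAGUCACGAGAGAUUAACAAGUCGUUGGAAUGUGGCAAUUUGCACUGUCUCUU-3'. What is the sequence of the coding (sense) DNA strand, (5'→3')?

5'-ATCAGGCTGATTCGCGCCTGAGTCACGAGAGATTAACAAGTCGTTGGAATGTGGCAATTTGCACTGTCTCTT-3'

The coding DNA strand has the same 5'→3' sequence as the mRNA with U replaced by T.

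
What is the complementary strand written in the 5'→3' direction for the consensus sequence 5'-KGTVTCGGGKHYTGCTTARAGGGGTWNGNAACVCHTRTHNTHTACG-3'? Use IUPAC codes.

Standard pairs A↔T, G↔C; ambiguity codes pair R↔Y, K↔M, W↔W, H↔D, V↔B, N↔N. Complement (MCABAGCCCMDRACGAATYTCCCCAWNCNTTGBGDAYADNADATGC), then reverse for 5'→3'.

5'-CGTADANDAYADGBGTTNCNWACCCCTYTAAGCARDMCCCGABACM-3'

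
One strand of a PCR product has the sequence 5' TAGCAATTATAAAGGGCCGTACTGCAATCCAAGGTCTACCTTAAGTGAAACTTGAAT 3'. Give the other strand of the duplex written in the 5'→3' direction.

5′-ATTCAAGTTTCACTTAAGGTAGACCTTGGATTGCAGTACGGCCCTTTATAATTGCTA-3′

Pairing A↔T and G↔C gives ATCGTTAATATTTCCCGGCATGACGTTAGGTTCCAGATGGAATTCACTTTGAACTTA, running 3'→5'. Reverse for the 5'→3' convention.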